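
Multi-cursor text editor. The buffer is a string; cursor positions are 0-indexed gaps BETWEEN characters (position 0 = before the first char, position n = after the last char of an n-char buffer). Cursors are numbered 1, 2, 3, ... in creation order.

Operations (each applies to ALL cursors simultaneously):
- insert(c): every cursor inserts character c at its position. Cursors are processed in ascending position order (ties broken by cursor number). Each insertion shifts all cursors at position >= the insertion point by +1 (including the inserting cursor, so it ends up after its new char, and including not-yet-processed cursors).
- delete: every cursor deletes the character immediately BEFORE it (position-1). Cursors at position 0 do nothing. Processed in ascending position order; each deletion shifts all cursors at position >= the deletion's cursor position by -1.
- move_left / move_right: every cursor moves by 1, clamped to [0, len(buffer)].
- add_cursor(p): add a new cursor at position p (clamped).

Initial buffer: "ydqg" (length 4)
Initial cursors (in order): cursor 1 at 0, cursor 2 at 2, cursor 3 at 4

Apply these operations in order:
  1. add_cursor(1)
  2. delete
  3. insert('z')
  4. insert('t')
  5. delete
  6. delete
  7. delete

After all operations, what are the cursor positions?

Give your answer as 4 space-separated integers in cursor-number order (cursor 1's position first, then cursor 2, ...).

Answer: 0 0 0 0

Derivation:
After op 1 (add_cursor(1)): buffer="ydqg" (len 4), cursors c1@0 c4@1 c2@2 c3@4, authorship ....
After op 2 (delete): buffer="q" (len 1), cursors c1@0 c2@0 c4@0 c3@1, authorship .
After op 3 (insert('z')): buffer="zzzqz" (len 5), cursors c1@3 c2@3 c4@3 c3@5, authorship 124.3
After op 4 (insert('t')): buffer="zzztttqzt" (len 9), cursors c1@6 c2@6 c4@6 c3@9, authorship 124124.33
After op 5 (delete): buffer="zzzqz" (len 5), cursors c1@3 c2@3 c4@3 c3@5, authorship 124.3
After op 6 (delete): buffer="q" (len 1), cursors c1@0 c2@0 c4@0 c3@1, authorship .
After op 7 (delete): buffer="" (len 0), cursors c1@0 c2@0 c3@0 c4@0, authorship 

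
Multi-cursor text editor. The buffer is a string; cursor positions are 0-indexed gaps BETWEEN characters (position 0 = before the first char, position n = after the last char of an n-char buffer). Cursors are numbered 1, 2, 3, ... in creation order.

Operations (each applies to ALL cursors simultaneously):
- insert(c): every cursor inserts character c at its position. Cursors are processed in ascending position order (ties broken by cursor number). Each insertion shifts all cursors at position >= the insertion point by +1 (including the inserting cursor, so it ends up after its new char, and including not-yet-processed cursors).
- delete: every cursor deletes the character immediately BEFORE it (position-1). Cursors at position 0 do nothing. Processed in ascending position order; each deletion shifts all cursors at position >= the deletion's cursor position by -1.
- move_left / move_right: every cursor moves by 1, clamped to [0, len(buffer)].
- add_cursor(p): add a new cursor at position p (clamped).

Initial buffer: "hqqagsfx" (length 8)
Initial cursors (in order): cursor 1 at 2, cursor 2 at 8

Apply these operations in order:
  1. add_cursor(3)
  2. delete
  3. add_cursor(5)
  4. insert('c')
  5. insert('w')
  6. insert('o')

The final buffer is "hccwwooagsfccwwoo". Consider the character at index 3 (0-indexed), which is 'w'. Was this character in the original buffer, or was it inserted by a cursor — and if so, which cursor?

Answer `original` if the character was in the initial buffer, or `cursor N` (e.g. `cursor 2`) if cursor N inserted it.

After op 1 (add_cursor(3)): buffer="hqqagsfx" (len 8), cursors c1@2 c3@3 c2@8, authorship ........
After op 2 (delete): buffer="hagsf" (len 5), cursors c1@1 c3@1 c2@5, authorship .....
After op 3 (add_cursor(5)): buffer="hagsf" (len 5), cursors c1@1 c3@1 c2@5 c4@5, authorship .....
After op 4 (insert('c')): buffer="hccagsfcc" (len 9), cursors c1@3 c3@3 c2@9 c4@9, authorship .13....24
After op 5 (insert('w')): buffer="hccwwagsfccww" (len 13), cursors c1@5 c3@5 c2@13 c4@13, authorship .1313....2424
After op 6 (insert('o')): buffer="hccwwooagsfccwwoo" (len 17), cursors c1@7 c3@7 c2@17 c4@17, authorship .131313....242424
Authorship (.=original, N=cursor N): . 1 3 1 3 1 3 . . . . 2 4 2 4 2 4
Index 3: author = 1

Answer: cursor 1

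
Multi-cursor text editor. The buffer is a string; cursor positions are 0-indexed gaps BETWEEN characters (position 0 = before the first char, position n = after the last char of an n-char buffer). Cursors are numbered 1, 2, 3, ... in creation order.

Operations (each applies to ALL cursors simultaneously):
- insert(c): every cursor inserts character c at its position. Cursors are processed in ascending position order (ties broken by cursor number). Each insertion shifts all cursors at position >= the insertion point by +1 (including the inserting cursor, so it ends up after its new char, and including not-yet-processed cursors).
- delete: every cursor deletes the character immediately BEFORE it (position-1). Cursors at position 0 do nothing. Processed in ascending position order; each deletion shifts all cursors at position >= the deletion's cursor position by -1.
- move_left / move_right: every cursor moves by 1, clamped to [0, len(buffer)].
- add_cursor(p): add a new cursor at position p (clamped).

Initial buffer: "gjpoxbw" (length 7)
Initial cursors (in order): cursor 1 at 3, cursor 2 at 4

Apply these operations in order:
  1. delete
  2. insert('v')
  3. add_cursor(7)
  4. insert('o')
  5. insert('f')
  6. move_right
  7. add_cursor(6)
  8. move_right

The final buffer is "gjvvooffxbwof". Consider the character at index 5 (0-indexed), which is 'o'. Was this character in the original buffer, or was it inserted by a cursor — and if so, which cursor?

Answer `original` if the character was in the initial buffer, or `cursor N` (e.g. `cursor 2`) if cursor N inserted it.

After op 1 (delete): buffer="gjxbw" (len 5), cursors c1@2 c2@2, authorship .....
After op 2 (insert('v')): buffer="gjvvxbw" (len 7), cursors c1@4 c2@4, authorship ..12...
After op 3 (add_cursor(7)): buffer="gjvvxbw" (len 7), cursors c1@4 c2@4 c3@7, authorship ..12...
After op 4 (insert('o')): buffer="gjvvooxbwo" (len 10), cursors c1@6 c2@6 c3@10, authorship ..1212...3
After op 5 (insert('f')): buffer="gjvvooffxbwof" (len 13), cursors c1@8 c2@8 c3@13, authorship ..121212...33
After op 6 (move_right): buffer="gjvvooffxbwof" (len 13), cursors c1@9 c2@9 c3@13, authorship ..121212...33
After op 7 (add_cursor(6)): buffer="gjvvooffxbwof" (len 13), cursors c4@6 c1@9 c2@9 c3@13, authorship ..121212...33
After op 8 (move_right): buffer="gjvvooffxbwof" (len 13), cursors c4@7 c1@10 c2@10 c3@13, authorship ..121212...33
Authorship (.=original, N=cursor N): . . 1 2 1 2 1 2 . . . 3 3
Index 5: author = 2

Answer: cursor 2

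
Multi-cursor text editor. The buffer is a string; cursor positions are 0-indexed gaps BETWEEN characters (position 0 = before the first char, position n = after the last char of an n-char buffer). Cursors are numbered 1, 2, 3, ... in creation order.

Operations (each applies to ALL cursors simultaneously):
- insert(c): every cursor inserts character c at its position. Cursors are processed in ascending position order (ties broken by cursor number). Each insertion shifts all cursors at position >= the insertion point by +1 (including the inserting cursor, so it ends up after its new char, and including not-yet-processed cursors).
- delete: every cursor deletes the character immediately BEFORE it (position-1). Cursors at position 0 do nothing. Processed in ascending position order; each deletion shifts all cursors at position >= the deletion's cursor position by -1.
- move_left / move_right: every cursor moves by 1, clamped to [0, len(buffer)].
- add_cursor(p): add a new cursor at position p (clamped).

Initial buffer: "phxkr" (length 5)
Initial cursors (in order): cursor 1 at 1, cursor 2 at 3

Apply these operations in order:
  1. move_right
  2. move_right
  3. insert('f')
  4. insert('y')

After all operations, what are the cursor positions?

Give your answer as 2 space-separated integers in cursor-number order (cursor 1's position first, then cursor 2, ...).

After op 1 (move_right): buffer="phxkr" (len 5), cursors c1@2 c2@4, authorship .....
After op 2 (move_right): buffer="phxkr" (len 5), cursors c1@3 c2@5, authorship .....
After op 3 (insert('f')): buffer="phxfkrf" (len 7), cursors c1@4 c2@7, authorship ...1..2
After op 4 (insert('y')): buffer="phxfykrfy" (len 9), cursors c1@5 c2@9, authorship ...11..22

Answer: 5 9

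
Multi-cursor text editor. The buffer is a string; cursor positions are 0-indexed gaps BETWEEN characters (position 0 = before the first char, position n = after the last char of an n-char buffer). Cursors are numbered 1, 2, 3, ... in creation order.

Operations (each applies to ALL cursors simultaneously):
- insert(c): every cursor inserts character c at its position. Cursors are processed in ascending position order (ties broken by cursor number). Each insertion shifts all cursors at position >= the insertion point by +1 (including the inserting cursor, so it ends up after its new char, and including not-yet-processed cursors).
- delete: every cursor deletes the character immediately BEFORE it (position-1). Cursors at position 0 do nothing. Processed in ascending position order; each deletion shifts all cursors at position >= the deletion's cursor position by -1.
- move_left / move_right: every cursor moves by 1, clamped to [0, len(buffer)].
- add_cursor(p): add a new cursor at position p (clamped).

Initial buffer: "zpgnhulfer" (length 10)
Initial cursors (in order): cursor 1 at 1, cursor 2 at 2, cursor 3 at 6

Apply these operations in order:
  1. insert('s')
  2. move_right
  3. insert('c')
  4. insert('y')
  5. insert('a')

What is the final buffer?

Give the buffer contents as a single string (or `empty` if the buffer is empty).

Answer: zspcyasgcyanhuslcyafer

Derivation:
After op 1 (insert('s')): buffer="zspsgnhuslfer" (len 13), cursors c1@2 c2@4 c3@9, authorship .1.2....3....
After op 2 (move_right): buffer="zspsgnhuslfer" (len 13), cursors c1@3 c2@5 c3@10, authorship .1.2....3....
After op 3 (insert('c')): buffer="zspcsgcnhuslcfer" (len 16), cursors c1@4 c2@7 c3@13, authorship .1.12.2...3.3...
After op 4 (insert('y')): buffer="zspcysgcynhuslcyfer" (len 19), cursors c1@5 c2@9 c3@16, authorship .1.112.22...3.33...
After op 5 (insert('a')): buffer="zspcyasgcyanhuslcyafer" (len 22), cursors c1@6 c2@11 c3@19, authorship .1.1112.222...3.333...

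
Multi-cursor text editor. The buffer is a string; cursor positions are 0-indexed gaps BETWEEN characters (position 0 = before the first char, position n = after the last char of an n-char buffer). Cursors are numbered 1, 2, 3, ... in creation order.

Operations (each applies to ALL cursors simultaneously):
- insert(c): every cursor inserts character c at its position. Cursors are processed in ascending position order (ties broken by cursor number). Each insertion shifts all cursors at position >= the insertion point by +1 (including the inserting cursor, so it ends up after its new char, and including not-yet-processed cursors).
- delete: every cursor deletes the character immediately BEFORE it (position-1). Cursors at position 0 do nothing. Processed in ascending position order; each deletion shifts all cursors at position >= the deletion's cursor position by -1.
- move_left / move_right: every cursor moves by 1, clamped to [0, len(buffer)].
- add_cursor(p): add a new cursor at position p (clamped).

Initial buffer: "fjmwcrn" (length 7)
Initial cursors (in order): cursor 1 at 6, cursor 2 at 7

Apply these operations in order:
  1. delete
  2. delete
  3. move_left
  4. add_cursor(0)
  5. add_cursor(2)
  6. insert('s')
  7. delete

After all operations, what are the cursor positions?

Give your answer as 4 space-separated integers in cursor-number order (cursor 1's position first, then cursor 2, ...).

Answer: 2 2 0 2

Derivation:
After op 1 (delete): buffer="fjmwc" (len 5), cursors c1@5 c2@5, authorship .....
After op 2 (delete): buffer="fjm" (len 3), cursors c1@3 c2@3, authorship ...
After op 3 (move_left): buffer="fjm" (len 3), cursors c1@2 c2@2, authorship ...
After op 4 (add_cursor(0)): buffer="fjm" (len 3), cursors c3@0 c1@2 c2@2, authorship ...
After op 5 (add_cursor(2)): buffer="fjm" (len 3), cursors c3@0 c1@2 c2@2 c4@2, authorship ...
After op 6 (insert('s')): buffer="sfjsssm" (len 7), cursors c3@1 c1@6 c2@6 c4@6, authorship 3..124.
After op 7 (delete): buffer="fjm" (len 3), cursors c3@0 c1@2 c2@2 c4@2, authorship ...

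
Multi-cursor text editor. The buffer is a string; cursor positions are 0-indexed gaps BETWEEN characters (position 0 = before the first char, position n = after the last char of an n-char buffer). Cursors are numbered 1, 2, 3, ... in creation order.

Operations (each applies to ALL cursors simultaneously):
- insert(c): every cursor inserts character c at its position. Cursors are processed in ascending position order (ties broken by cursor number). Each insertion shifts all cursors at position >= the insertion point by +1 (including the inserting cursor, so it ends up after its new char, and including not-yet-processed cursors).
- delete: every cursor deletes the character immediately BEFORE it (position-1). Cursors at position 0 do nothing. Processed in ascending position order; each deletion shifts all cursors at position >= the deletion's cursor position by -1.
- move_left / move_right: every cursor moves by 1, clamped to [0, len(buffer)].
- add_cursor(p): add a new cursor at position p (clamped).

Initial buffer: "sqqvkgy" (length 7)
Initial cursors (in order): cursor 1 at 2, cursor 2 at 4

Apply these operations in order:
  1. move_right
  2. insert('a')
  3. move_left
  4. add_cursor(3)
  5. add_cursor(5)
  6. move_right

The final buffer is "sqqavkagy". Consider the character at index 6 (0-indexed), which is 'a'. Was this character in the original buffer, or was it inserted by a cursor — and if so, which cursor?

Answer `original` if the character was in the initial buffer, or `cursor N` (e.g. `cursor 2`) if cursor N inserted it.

After op 1 (move_right): buffer="sqqvkgy" (len 7), cursors c1@3 c2@5, authorship .......
After op 2 (insert('a')): buffer="sqqavkagy" (len 9), cursors c1@4 c2@7, authorship ...1..2..
After op 3 (move_left): buffer="sqqavkagy" (len 9), cursors c1@3 c2@6, authorship ...1..2..
After op 4 (add_cursor(3)): buffer="sqqavkagy" (len 9), cursors c1@3 c3@3 c2@6, authorship ...1..2..
After op 5 (add_cursor(5)): buffer="sqqavkagy" (len 9), cursors c1@3 c3@3 c4@5 c2@6, authorship ...1..2..
After op 6 (move_right): buffer="sqqavkagy" (len 9), cursors c1@4 c3@4 c4@6 c2@7, authorship ...1..2..
Authorship (.=original, N=cursor N): . . . 1 . . 2 . .
Index 6: author = 2

Answer: cursor 2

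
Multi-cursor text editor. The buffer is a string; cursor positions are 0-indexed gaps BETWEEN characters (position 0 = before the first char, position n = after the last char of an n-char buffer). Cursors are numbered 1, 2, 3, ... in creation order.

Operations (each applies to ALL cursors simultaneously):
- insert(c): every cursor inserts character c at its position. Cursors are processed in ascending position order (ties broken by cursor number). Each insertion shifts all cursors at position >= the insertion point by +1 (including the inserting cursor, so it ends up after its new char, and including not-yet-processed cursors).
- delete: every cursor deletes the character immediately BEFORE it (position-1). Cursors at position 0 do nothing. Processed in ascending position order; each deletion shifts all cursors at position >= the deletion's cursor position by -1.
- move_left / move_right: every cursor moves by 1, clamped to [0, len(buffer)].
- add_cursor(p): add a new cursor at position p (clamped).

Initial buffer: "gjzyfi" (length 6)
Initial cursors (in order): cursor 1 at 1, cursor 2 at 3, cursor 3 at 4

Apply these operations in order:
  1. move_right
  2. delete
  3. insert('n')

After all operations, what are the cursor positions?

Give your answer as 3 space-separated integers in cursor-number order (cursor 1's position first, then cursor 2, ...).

After op 1 (move_right): buffer="gjzyfi" (len 6), cursors c1@2 c2@4 c3@5, authorship ......
After op 2 (delete): buffer="gzi" (len 3), cursors c1@1 c2@2 c3@2, authorship ...
After op 3 (insert('n')): buffer="gnznni" (len 6), cursors c1@2 c2@5 c3@5, authorship .1.23.

Answer: 2 5 5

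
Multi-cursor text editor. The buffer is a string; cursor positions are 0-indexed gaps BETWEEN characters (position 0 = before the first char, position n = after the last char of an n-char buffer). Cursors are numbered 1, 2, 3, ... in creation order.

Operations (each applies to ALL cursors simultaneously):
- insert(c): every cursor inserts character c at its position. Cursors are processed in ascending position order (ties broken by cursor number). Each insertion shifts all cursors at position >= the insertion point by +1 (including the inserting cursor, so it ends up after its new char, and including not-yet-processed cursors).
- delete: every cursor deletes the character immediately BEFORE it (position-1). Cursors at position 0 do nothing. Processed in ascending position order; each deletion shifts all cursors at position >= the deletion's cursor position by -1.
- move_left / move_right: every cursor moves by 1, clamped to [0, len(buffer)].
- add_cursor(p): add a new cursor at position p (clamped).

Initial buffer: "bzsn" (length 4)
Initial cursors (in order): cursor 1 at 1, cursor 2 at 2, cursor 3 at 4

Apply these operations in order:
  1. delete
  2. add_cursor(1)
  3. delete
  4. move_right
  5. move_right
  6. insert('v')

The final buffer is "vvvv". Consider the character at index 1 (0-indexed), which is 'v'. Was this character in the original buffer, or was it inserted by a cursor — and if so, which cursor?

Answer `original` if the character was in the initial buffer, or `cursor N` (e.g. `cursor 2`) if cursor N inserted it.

Answer: cursor 2

Derivation:
After op 1 (delete): buffer="s" (len 1), cursors c1@0 c2@0 c3@1, authorship .
After op 2 (add_cursor(1)): buffer="s" (len 1), cursors c1@0 c2@0 c3@1 c4@1, authorship .
After op 3 (delete): buffer="" (len 0), cursors c1@0 c2@0 c3@0 c4@0, authorship 
After op 4 (move_right): buffer="" (len 0), cursors c1@0 c2@0 c3@0 c4@0, authorship 
After op 5 (move_right): buffer="" (len 0), cursors c1@0 c2@0 c3@0 c4@0, authorship 
After op 6 (insert('v')): buffer="vvvv" (len 4), cursors c1@4 c2@4 c3@4 c4@4, authorship 1234
Authorship (.=original, N=cursor N): 1 2 3 4
Index 1: author = 2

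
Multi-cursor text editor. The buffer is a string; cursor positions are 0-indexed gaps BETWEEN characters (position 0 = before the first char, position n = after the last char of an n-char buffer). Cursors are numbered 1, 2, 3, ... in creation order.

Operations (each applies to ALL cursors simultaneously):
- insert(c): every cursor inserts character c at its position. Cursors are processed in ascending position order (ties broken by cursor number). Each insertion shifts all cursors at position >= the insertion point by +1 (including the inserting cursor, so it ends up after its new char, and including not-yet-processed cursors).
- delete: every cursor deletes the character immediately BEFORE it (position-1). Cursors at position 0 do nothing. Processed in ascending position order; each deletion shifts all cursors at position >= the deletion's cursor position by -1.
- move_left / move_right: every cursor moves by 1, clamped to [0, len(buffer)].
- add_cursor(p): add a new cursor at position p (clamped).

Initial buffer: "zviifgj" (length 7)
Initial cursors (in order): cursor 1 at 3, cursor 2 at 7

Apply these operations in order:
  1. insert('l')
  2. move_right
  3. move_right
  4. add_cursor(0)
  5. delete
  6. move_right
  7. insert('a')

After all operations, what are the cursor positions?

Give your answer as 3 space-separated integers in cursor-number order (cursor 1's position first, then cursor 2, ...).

After op 1 (insert('l')): buffer="zvilifgjl" (len 9), cursors c1@4 c2@9, authorship ...1....2
After op 2 (move_right): buffer="zvilifgjl" (len 9), cursors c1@5 c2@9, authorship ...1....2
After op 3 (move_right): buffer="zvilifgjl" (len 9), cursors c1@6 c2@9, authorship ...1....2
After op 4 (add_cursor(0)): buffer="zvilifgjl" (len 9), cursors c3@0 c1@6 c2@9, authorship ...1....2
After op 5 (delete): buffer="zviligj" (len 7), cursors c3@0 c1@5 c2@7, authorship ...1...
After op 6 (move_right): buffer="zviligj" (len 7), cursors c3@1 c1@6 c2@7, authorship ...1...
After op 7 (insert('a')): buffer="zaviligaja" (len 10), cursors c3@2 c1@8 c2@10, authorship .3..1..1.2

Answer: 8 10 2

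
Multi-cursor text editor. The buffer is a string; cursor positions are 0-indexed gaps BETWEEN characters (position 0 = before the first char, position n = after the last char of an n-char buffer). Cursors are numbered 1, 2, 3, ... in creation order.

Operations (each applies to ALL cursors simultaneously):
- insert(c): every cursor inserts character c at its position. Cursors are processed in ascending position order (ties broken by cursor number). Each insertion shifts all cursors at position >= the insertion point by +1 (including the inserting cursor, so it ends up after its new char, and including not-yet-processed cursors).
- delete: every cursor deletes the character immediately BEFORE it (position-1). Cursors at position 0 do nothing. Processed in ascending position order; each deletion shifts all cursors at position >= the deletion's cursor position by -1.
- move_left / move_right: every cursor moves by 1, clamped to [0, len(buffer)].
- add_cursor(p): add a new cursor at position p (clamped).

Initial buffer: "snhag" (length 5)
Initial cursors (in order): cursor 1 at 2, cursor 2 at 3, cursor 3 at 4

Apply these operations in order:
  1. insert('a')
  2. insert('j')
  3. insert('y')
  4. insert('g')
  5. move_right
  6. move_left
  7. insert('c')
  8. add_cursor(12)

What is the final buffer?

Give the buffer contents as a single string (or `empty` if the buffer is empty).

Answer: snajygchajygcaajygcg

Derivation:
After op 1 (insert('a')): buffer="snahaaag" (len 8), cursors c1@3 c2@5 c3@7, authorship ..1.2.3.
After op 2 (insert('j')): buffer="snajhajaajg" (len 11), cursors c1@4 c2@7 c3@10, authorship ..11.22.33.
After op 3 (insert('y')): buffer="snajyhajyaajyg" (len 14), cursors c1@5 c2@9 c3@13, authorship ..111.222.333.
After op 4 (insert('g')): buffer="snajyghajygaajygg" (len 17), cursors c1@6 c2@11 c3@16, authorship ..1111.2222.3333.
After op 5 (move_right): buffer="snajyghajygaajygg" (len 17), cursors c1@7 c2@12 c3@17, authorship ..1111.2222.3333.
After op 6 (move_left): buffer="snajyghajygaajygg" (len 17), cursors c1@6 c2@11 c3@16, authorship ..1111.2222.3333.
After op 7 (insert('c')): buffer="snajygchajygcaajygcg" (len 20), cursors c1@7 c2@13 c3@19, authorship ..11111.22222.33333.
After op 8 (add_cursor(12)): buffer="snajygchajygcaajygcg" (len 20), cursors c1@7 c4@12 c2@13 c3@19, authorship ..11111.22222.33333.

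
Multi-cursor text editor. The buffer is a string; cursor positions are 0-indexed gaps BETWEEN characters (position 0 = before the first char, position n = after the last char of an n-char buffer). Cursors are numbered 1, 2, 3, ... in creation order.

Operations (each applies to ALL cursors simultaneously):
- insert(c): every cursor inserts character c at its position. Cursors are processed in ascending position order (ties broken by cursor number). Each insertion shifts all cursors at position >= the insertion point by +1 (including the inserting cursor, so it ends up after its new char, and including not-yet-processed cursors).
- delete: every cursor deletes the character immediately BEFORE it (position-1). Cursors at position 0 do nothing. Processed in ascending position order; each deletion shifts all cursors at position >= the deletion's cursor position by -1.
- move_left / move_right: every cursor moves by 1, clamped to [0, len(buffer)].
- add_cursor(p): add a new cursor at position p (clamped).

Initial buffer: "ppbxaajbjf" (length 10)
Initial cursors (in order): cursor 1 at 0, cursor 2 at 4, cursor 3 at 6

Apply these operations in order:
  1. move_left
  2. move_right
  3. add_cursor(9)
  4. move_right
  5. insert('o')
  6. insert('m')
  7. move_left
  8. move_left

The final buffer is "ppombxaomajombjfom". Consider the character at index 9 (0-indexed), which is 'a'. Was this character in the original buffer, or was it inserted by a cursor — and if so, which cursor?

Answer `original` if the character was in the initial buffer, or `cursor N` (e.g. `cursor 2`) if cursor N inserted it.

After op 1 (move_left): buffer="ppbxaajbjf" (len 10), cursors c1@0 c2@3 c3@5, authorship ..........
After op 2 (move_right): buffer="ppbxaajbjf" (len 10), cursors c1@1 c2@4 c3@6, authorship ..........
After op 3 (add_cursor(9)): buffer="ppbxaajbjf" (len 10), cursors c1@1 c2@4 c3@6 c4@9, authorship ..........
After op 4 (move_right): buffer="ppbxaajbjf" (len 10), cursors c1@2 c2@5 c3@7 c4@10, authorship ..........
After op 5 (insert('o')): buffer="ppobxaoajobjfo" (len 14), cursors c1@3 c2@7 c3@10 c4@14, authorship ..1...2..3...4
After op 6 (insert('m')): buffer="ppombxaomajombjfom" (len 18), cursors c1@4 c2@9 c3@13 c4@18, authorship ..11...22..33...44
After op 7 (move_left): buffer="ppombxaomajombjfom" (len 18), cursors c1@3 c2@8 c3@12 c4@17, authorship ..11...22..33...44
After op 8 (move_left): buffer="ppombxaomajombjfom" (len 18), cursors c1@2 c2@7 c3@11 c4@16, authorship ..11...22..33...44
Authorship (.=original, N=cursor N): . . 1 1 . . . 2 2 . . 3 3 . . . 4 4
Index 9: author = original

Answer: original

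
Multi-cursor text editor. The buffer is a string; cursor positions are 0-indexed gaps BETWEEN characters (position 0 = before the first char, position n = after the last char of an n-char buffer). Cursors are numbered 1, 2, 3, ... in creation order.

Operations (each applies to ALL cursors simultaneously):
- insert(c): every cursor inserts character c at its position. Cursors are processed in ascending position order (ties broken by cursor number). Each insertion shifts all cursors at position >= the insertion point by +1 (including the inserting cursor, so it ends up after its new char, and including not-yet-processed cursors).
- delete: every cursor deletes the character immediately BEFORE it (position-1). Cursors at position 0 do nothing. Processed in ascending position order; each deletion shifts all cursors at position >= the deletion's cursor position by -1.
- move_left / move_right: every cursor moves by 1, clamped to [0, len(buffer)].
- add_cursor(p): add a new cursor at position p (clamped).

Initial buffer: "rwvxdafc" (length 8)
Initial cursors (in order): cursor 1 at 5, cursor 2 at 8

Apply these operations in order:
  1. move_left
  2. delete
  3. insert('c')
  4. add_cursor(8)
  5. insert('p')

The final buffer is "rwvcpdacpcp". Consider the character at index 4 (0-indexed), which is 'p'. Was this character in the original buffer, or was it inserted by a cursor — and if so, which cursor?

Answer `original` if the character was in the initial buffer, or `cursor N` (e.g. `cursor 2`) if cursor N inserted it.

After op 1 (move_left): buffer="rwvxdafc" (len 8), cursors c1@4 c2@7, authorship ........
After op 2 (delete): buffer="rwvdac" (len 6), cursors c1@3 c2@5, authorship ......
After op 3 (insert('c')): buffer="rwvcdacc" (len 8), cursors c1@4 c2@7, authorship ...1..2.
After op 4 (add_cursor(8)): buffer="rwvcdacc" (len 8), cursors c1@4 c2@7 c3@8, authorship ...1..2.
After op 5 (insert('p')): buffer="rwvcpdacpcp" (len 11), cursors c1@5 c2@9 c3@11, authorship ...11..22.3
Authorship (.=original, N=cursor N): . . . 1 1 . . 2 2 . 3
Index 4: author = 1

Answer: cursor 1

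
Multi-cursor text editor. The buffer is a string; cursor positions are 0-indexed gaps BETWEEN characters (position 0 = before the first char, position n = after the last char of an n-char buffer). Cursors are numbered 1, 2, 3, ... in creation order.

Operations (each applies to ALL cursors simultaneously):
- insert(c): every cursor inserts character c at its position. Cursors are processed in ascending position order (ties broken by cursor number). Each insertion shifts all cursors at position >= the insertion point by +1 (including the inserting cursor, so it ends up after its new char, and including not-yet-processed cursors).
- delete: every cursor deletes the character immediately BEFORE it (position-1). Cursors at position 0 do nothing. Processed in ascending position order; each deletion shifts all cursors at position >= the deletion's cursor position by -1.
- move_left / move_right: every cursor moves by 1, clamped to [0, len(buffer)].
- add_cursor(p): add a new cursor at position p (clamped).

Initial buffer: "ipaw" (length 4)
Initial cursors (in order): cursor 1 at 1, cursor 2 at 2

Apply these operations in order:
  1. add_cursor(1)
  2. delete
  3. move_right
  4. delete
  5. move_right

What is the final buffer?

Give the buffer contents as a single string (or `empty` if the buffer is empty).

After op 1 (add_cursor(1)): buffer="ipaw" (len 4), cursors c1@1 c3@1 c2@2, authorship ....
After op 2 (delete): buffer="aw" (len 2), cursors c1@0 c2@0 c3@0, authorship ..
After op 3 (move_right): buffer="aw" (len 2), cursors c1@1 c2@1 c3@1, authorship ..
After op 4 (delete): buffer="w" (len 1), cursors c1@0 c2@0 c3@0, authorship .
After op 5 (move_right): buffer="w" (len 1), cursors c1@1 c2@1 c3@1, authorship .

Answer: w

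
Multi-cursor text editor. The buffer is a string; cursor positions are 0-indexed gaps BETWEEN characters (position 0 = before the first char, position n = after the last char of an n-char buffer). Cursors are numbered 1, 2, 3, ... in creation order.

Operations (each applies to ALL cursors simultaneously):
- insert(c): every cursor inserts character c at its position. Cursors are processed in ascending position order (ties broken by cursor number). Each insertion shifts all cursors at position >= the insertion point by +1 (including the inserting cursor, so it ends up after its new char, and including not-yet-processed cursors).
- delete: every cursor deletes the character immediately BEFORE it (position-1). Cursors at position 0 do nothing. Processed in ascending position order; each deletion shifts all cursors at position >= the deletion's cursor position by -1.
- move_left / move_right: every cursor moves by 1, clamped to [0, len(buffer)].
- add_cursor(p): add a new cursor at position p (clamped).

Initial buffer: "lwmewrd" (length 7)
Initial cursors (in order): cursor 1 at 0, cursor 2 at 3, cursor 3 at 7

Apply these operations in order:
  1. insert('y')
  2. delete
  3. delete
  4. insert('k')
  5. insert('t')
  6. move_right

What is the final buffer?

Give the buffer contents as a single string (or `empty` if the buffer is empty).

Answer: ktlwktewrkt

Derivation:
After op 1 (insert('y')): buffer="ylwmyewrdy" (len 10), cursors c1@1 c2@5 c3@10, authorship 1...2....3
After op 2 (delete): buffer="lwmewrd" (len 7), cursors c1@0 c2@3 c3@7, authorship .......
After op 3 (delete): buffer="lwewr" (len 5), cursors c1@0 c2@2 c3@5, authorship .....
After op 4 (insert('k')): buffer="klwkewrk" (len 8), cursors c1@1 c2@4 c3@8, authorship 1..2...3
After op 5 (insert('t')): buffer="ktlwktewrkt" (len 11), cursors c1@2 c2@6 c3@11, authorship 11..22...33
After op 6 (move_right): buffer="ktlwktewrkt" (len 11), cursors c1@3 c2@7 c3@11, authorship 11..22...33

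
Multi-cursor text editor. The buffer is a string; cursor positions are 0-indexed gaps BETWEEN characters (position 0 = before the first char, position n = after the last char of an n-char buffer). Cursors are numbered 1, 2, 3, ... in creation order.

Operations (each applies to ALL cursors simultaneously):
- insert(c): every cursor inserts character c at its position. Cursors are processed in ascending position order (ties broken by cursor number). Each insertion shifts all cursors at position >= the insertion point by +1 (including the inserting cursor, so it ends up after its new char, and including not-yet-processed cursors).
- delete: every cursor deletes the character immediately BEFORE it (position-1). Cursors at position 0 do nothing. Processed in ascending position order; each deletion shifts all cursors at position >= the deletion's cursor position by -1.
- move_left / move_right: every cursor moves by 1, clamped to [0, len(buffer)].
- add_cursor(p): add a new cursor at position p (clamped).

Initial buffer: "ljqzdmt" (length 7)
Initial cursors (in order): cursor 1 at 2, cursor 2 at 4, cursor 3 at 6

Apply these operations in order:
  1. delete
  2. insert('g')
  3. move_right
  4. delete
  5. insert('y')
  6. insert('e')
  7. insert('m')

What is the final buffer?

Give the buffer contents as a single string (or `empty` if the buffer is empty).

After op 1 (delete): buffer="lqdt" (len 4), cursors c1@1 c2@2 c3@3, authorship ....
After op 2 (insert('g')): buffer="lgqgdgt" (len 7), cursors c1@2 c2@4 c3@6, authorship .1.2.3.
After op 3 (move_right): buffer="lgqgdgt" (len 7), cursors c1@3 c2@5 c3@7, authorship .1.2.3.
After op 4 (delete): buffer="lggg" (len 4), cursors c1@2 c2@3 c3@4, authorship .123
After op 5 (insert('y')): buffer="lgygygy" (len 7), cursors c1@3 c2@5 c3@7, authorship .112233
After op 6 (insert('e')): buffer="lgyegyegye" (len 10), cursors c1@4 c2@7 c3@10, authorship .111222333
After op 7 (insert('m')): buffer="lgyemgyemgyem" (len 13), cursors c1@5 c2@9 c3@13, authorship .111122223333

Answer: lgyemgyemgyem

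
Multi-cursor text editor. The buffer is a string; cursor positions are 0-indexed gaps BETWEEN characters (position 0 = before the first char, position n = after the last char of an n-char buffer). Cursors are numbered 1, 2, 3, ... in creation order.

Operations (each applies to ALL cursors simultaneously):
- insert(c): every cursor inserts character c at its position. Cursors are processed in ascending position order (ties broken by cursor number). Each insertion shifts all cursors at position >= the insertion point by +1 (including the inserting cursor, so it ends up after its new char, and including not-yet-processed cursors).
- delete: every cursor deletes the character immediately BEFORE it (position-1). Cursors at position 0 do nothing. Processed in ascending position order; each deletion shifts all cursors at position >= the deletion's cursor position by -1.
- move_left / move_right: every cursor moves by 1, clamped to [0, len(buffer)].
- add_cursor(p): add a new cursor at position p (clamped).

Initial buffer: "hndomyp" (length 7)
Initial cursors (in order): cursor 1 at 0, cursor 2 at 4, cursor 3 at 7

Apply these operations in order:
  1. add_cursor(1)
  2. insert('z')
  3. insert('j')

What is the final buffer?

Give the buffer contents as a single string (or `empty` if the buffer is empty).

After op 1 (add_cursor(1)): buffer="hndomyp" (len 7), cursors c1@0 c4@1 c2@4 c3@7, authorship .......
After op 2 (insert('z')): buffer="zhzndozmypz" (len 11), cursors c1@1 c4@3 c2@7 c3@11, authorship 1.4...2...3
After op 3 (insert('j')): buffer="zjhzjndozjmypzj" (len 15), cursors c1@2 c4@5 c2@10 c3@15, authorship 11.44...22...33

Answer: zjhzjndozjmypzj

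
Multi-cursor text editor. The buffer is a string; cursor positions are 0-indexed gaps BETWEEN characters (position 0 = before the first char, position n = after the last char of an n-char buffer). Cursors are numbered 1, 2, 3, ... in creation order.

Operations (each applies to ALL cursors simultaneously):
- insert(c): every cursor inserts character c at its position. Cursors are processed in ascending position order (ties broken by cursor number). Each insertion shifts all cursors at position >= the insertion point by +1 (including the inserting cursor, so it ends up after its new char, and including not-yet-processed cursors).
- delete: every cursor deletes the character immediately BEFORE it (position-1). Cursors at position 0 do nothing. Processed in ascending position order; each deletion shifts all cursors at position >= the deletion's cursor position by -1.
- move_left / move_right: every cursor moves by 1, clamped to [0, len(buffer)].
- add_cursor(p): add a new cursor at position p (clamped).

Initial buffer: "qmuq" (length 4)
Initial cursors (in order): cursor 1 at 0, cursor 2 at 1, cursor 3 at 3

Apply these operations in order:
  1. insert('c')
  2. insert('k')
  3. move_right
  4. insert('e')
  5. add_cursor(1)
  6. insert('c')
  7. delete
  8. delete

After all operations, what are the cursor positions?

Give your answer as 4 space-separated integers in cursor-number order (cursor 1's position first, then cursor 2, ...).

Answer: 2 5 9 0

Derivation:
After op 1 (insert('c')): buffer="cqcmucq" (len 7), cursors c1@1 c2@3 c3@6, authorship 1.2..3.
After op 2 (insert('k')): buffer="ckqckmuckq" (len 10), cursors c1@2 c2@5 c3@9, authorship 11.22..33.
After op 3 (move_right): buffer="ckqckmuckq" (len 10), cursors c1@3 c2@6 c3@10, authorship 11.22..33.
After op 4 (insert('e')): buffer="ckqeckmeuckqe" (len 13), cursors c1@4 c2@8 c3@13, authorship 11.122.2.33.3
After op 5 (add_cursor(1)): buffer="ckqeckmeuckqe" (len 13), cursors c4@1 c1@4 c2@8 c3@13, authorship 11.122.2.33.3
After op 6 (insert('c')): buffer="cckqecckmecuckqec" (len 17), cursors c4@2 c1@6 c2@11 c3@17, authorship 141.1122.22.33.33
After op 7 (delete): buffer="ckqeckmeuckqe" (len 13), cursors c4@1 c1@4 c2@8 c3@13, authorship 11.122.2.33.3
After op 8 (delete): buffer="kqckmuckq" (len 9), cursors c4@0 c1@2 c2@5 c3@9, authorship 1.22..33.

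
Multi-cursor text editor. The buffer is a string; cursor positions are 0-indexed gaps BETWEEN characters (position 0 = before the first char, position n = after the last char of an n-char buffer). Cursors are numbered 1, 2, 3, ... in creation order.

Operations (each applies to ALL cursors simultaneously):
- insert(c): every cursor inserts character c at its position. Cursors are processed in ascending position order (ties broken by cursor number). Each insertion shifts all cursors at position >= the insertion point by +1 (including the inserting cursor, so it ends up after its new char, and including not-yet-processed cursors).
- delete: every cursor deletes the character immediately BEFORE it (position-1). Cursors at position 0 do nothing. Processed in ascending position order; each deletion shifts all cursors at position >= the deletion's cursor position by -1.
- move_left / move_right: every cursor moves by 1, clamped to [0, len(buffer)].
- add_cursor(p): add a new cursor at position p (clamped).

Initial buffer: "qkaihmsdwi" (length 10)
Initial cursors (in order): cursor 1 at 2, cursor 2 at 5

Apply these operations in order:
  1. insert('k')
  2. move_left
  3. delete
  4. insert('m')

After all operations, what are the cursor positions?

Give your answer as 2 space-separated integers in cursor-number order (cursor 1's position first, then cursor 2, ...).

After op 1 (insert('k')): buffer="qkkaihkmsdwi" (len 12), cursors c1@3 c2@7, authorship ..1...2.....
After op 2 (move_left): buffer="qkkaihkmsdwi" (len 12), cursors c1@2 c2@6, authorship ..1...2.....
After op 3 (delete): buffer="qkaikmsdwi" (len 10), cursors c1@1 c2@4, authorship .1..2.....
After op 4 (insert('m')): buffer="qmkaimkmsdwi" (len 12), cursors c1@2 c2@6, authorship .11..22.....

Answer: 2 6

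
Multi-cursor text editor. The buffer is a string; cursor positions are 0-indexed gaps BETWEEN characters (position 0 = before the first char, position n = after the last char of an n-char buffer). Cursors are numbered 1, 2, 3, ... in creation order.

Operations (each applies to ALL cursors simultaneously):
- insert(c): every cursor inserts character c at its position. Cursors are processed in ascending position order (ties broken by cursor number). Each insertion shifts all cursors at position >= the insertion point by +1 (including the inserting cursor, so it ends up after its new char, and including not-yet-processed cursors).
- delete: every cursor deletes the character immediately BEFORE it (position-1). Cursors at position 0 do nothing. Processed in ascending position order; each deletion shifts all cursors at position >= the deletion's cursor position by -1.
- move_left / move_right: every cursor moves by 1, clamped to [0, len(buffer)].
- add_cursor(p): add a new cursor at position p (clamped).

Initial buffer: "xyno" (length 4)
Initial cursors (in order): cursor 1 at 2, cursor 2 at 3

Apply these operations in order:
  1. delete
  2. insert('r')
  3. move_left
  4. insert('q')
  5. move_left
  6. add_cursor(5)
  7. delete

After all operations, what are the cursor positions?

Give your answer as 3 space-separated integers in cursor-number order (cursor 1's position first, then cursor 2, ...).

After op 1 (delete): buffer="xo" (len 2), cursors c1@1 c2@1, authorship ..
After op 2 (insert('r')): buffer="xrro" (len 4), cursors c1@3 c2@3, authorship .12.
After op 3 (move_left): buffer="xrro" (len 4), cursors c1@2 c2@2, authorship .12.
After op 4 (insert('q')): buffer="xrqqro" (len 6), cursors c1@4 c2@4, authorship .1122.
After op 5 (move_left): buffer="xrqqro" (len 6), cursors c1@3 c2@3, authorship .1122.
After op 6 (add_cursor(5)): buffer="xrqqro" (len 6), cursors c1@3 c2@3 c3@5, authorship .1122.
After op 7 (delete): buffer="xqo" (len 3), cursors c1@1 c2@1 c3@2, authorship .2.

Answer: 1 1 2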